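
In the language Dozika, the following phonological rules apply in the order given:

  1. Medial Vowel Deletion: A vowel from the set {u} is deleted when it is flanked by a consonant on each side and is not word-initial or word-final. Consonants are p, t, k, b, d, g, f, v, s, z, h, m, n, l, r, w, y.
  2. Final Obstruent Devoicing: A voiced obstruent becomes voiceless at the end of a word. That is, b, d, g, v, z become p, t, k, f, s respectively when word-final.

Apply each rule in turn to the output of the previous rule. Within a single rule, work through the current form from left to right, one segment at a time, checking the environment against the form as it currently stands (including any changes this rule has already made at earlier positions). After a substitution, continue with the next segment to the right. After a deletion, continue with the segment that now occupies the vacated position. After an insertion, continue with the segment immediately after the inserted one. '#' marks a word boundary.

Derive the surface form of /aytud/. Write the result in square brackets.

[aytt]

1 Medial Vowel Deletion: [aytud] → [aytd]
2 Final Obstruent Devoicing: [aytd] → [aytt]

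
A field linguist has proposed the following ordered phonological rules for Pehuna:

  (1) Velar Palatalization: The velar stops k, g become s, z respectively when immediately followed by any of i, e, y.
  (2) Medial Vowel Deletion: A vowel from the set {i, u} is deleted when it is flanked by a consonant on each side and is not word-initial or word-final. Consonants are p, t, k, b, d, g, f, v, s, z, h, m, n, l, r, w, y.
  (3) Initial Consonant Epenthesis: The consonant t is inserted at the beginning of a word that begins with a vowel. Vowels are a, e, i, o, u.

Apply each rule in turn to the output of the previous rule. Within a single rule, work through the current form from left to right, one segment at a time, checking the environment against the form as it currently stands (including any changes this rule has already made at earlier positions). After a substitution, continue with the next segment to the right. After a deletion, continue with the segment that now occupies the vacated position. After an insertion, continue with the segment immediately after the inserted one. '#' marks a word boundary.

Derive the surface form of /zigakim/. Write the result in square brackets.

(1) Velar Palatalization: [zigakim] → [zigasim]
(2) Medial Vowel Deletion: [zigasim] → [zgasm]
(3) Initial Consonant Epenthesis: no change — [zgasm]

[zgasm]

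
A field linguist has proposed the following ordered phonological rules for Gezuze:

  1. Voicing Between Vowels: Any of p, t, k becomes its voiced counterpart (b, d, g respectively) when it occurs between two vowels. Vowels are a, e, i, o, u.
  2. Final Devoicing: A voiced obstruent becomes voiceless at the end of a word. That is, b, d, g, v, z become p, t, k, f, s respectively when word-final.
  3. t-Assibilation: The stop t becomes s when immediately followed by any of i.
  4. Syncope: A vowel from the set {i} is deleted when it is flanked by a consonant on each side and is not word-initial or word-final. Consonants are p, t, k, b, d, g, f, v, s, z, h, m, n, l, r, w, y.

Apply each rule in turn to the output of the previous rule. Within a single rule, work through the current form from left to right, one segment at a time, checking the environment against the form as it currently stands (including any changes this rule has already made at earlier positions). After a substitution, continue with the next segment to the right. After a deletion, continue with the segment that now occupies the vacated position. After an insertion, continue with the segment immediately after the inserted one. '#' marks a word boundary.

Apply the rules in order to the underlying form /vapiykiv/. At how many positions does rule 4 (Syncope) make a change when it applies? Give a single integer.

2

1 Voicing Between Vowels: [vapiykiv] → [vabiykiv]
2 Final Devoicing: [vabiykiv] → [vabiykif]
3 t-Assibilation: no change — [vabiykif]
4 Syncope: [vabiykif] → [vabykf]
Rule 4 changed 2 position(s).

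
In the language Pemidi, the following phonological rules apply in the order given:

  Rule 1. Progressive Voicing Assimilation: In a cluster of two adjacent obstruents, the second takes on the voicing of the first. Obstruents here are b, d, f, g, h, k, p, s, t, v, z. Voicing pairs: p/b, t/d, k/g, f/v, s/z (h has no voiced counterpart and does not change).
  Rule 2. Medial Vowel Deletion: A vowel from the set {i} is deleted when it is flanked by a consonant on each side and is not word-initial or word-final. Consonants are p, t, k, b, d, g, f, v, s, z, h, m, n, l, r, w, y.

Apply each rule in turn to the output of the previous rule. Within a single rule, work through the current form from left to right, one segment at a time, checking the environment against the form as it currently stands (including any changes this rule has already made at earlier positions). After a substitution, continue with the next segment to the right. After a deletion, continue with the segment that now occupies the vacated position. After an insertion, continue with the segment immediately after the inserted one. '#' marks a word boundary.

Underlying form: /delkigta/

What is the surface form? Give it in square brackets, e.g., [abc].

[delkgda]

Rule 1 Progressive Voicing Assimilation: [delkigta] → [delkigda]
Rule 2 Medial Vowel Deletion: [delkigda] → [delkgda]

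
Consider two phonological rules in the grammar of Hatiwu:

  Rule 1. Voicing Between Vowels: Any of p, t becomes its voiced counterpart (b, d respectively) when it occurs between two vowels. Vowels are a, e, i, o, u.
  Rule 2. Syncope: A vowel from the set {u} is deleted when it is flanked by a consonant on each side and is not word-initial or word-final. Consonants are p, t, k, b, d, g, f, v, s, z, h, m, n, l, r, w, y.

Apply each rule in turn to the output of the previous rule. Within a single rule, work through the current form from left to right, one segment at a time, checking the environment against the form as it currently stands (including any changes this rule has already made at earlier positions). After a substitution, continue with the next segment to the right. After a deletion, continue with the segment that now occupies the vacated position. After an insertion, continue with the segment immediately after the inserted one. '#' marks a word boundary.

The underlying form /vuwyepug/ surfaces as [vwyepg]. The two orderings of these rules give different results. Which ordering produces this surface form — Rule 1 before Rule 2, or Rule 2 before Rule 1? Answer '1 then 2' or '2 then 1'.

Order 1 then 2:
  1 Voicing Between Vowels: [vuwyepug] → [vuwyebug]
  2 Syncope: [vuwyebug] → [vwyebg]
  result: [vwyebg]
Order 2 then 1:
  2 Syncope: [vuwyepug] → [vwyepg]
  1 Voicing Between Vowels: no change — [vwyepg]
  result: [vwyepg]

2 then 1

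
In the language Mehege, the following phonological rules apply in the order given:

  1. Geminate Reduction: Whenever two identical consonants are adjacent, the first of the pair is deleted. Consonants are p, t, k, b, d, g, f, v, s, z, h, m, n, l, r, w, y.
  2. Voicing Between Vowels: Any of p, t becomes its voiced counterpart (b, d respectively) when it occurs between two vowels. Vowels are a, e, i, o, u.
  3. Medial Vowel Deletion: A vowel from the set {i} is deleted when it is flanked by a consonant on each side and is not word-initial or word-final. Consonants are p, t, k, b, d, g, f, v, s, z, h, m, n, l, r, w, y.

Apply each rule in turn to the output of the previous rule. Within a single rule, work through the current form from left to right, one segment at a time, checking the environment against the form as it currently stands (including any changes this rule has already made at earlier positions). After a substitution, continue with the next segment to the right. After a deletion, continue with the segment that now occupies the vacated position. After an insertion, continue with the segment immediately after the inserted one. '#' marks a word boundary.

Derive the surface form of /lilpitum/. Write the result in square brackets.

1 Geminate Reduction: no change — [lilpitum]
2 Voicing Between Vowels: [lilpitum] → [lilpidum]
3 Medial Vowel Deletion: [lilpidum] → [llpdum]

[llpdum]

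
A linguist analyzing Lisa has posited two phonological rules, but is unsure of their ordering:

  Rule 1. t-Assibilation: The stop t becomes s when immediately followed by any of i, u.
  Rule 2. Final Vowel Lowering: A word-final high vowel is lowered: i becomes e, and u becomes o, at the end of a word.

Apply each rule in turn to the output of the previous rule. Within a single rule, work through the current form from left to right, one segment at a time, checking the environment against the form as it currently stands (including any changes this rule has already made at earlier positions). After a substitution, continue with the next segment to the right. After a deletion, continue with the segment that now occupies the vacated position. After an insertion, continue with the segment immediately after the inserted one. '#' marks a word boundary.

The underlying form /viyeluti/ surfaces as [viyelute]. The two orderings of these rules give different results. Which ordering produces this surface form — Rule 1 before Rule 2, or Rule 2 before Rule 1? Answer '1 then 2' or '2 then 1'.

Order 1 then 2:
  1 t-Assibilation: [viyeluti] → [viyelusi]
  2 Final Vowel Lowering: [viyelusi] → [viyeluse]
  result: [viyeluse]
Order 2 then 1:
  2 Final Vowel Lowering: [viyeluti] → [viyelute]
  1 t-Assibilation: no change — [viyelute]
  result: [viyelute]

2 then 1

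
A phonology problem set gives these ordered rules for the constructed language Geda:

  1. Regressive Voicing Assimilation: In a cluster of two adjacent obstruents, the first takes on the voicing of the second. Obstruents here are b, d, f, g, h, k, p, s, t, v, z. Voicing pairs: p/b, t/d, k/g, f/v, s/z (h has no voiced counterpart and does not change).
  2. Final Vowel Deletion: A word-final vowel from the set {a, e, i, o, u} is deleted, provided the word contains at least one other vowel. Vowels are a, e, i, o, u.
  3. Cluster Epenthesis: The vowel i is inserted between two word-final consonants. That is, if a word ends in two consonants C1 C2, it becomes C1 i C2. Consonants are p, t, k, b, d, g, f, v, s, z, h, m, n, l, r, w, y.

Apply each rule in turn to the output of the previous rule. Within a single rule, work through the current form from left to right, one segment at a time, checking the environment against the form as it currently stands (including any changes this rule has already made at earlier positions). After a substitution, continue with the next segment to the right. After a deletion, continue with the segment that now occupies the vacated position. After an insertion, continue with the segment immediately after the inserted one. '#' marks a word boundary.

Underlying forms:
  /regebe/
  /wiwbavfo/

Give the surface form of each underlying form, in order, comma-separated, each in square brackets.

/regebe/:
  1 Regressive Voicing Assimilation: no change — [regebe]
  2 Final Vowel Deletion: [regebe] → [regeb]
  3 Cluster Epenthesis: no change — [regeb]
/wiwbavfo/:
  1 Regressive Voicing Assimilation: [wiwbavfo] → [wiwbaffo]
  2 Final Vowel Deletion: [wiwbaffo] → [wiwbaff]
  3 Cluster Epenthesis: [wiwbaff] → [wiwbafif]

[regeb], [wiwbafif]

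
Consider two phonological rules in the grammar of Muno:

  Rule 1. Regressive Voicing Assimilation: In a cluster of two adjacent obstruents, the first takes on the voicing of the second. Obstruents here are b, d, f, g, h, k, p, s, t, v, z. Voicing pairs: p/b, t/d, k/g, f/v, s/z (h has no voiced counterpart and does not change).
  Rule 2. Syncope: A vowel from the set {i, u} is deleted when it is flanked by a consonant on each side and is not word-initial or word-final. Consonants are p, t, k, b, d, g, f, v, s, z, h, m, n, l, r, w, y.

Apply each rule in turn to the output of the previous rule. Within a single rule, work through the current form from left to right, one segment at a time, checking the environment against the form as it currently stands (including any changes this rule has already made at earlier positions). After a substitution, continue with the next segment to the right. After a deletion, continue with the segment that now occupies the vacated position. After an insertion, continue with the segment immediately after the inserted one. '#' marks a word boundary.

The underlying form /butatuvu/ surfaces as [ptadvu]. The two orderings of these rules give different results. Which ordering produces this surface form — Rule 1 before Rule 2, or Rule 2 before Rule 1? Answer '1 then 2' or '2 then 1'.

Order 1 then 2:
  1 Regressive Voicing Assimilation: no change — [butatuvu]
  2 Syncope: [butatuvu] → [btatvu]
  result: [btatvu]
Order 2 then 1:
  2 Syncope: [butatuvu] → [btatvu]
  1 Regressive Voicing Assimilation: [btatvu] → [ptadvu]
  result: [ptadvu]

2 then 1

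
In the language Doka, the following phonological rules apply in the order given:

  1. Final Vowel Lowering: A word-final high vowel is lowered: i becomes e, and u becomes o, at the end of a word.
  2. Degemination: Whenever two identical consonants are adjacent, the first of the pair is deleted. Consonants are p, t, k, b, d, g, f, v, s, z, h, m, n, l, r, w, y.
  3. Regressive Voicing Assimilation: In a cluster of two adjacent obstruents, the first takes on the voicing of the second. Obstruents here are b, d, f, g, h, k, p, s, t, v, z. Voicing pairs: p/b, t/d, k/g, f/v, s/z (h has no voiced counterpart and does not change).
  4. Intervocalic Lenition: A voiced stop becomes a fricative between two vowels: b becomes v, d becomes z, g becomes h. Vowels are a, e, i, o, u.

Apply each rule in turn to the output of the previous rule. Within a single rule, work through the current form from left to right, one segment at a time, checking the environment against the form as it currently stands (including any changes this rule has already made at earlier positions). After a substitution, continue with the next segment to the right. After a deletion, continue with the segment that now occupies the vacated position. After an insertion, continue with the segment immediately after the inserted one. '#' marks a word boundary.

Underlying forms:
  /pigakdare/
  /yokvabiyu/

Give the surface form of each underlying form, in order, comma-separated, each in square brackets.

/pigakdare/:
  1 Final Vowel Lowering: no change — [pigakdare]
  2 Degemination: no change — [pigakdare]
  3 Regressive Voicing Assimilation: [pigakdare] → [pigagdare]
  4 Intervocalic Lenition: [pigagdare] → [pihagdare]
/yokvabiyu/:
  1 Final Vowel Lowering: [yokvabiyu] → [yokvabiyo]
  2 Degemination: no change — [yokvabiyo]
  3 Regressive Voicing Assimilation: [yokvabiyo] → [yogvabiyo]
  4 Intervocalic Lenition: [yogvabiyo] → [yogvaviyo]

[pihagdare], [yogvaviyo]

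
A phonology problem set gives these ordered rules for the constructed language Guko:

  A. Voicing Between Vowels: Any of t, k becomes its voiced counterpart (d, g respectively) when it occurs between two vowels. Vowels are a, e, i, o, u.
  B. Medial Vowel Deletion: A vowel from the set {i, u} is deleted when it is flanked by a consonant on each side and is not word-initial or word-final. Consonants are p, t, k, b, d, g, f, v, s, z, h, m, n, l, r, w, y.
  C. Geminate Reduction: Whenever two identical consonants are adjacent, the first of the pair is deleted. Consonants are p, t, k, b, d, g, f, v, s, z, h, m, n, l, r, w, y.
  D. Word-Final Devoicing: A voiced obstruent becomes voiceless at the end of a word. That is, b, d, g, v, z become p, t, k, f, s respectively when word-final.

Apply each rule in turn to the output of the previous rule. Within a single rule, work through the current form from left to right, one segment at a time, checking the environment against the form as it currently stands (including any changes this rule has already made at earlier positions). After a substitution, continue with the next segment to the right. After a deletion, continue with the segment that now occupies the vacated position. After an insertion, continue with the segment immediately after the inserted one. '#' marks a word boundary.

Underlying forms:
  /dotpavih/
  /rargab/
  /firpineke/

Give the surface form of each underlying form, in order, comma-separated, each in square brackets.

[dotpavh], [rargap], [frpnege]

/dotpavih/:
  A Voicing Between Vowels: no change — [dotpavih]
  B Medial Vowel Deletion: [dotpavih] → [dotpavh]
  C Geminate Reduction: no change — [dotpavh]
  D Word-Final Devoicing: no change — [dotpavh]
/rargab/:
  A Voicing Between Vowels: no change — [rargab]
  B Medial Vowel Deletion: no change — [rargab]
  C Geminate Reduction: no change — [rargab]
  D Word-Final Devoicing: [rargab] → [rargap]
/firpineke/:
  A Voicing Between Vowels: [firpineke] → [firpinege]
  B Medial Vowel Deletion: [firpinege] → [frpnege]
  C Geminate Reduction: no change — [frpnege]
  D Word-Final Devoicing: no change — [frpnege]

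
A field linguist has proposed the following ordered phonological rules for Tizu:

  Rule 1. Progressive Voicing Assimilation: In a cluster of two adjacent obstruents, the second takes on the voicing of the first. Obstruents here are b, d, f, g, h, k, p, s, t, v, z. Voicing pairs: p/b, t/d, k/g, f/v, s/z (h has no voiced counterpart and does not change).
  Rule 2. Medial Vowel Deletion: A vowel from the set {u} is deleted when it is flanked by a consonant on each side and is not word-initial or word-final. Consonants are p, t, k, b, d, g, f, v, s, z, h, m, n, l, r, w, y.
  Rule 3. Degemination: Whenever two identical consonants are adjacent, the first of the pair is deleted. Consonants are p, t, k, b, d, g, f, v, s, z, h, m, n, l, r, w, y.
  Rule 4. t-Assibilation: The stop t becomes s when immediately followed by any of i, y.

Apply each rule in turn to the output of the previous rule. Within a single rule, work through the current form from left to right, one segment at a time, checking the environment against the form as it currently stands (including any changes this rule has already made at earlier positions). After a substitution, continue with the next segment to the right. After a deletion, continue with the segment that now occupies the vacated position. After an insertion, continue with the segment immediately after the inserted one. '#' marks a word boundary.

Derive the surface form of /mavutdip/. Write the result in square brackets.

[mavsip]

Rule 1 Progressive Voicing Assimilation: [mavutdip] → [mavuttip]
Rule 2 Medial Vowel Deletion: [mavuttip] → [mavttip]
Rule 3 Degemination: [mavttip] → [mavtip]
Rule 4 t-Assibilation: [mavtip] → [mavsip]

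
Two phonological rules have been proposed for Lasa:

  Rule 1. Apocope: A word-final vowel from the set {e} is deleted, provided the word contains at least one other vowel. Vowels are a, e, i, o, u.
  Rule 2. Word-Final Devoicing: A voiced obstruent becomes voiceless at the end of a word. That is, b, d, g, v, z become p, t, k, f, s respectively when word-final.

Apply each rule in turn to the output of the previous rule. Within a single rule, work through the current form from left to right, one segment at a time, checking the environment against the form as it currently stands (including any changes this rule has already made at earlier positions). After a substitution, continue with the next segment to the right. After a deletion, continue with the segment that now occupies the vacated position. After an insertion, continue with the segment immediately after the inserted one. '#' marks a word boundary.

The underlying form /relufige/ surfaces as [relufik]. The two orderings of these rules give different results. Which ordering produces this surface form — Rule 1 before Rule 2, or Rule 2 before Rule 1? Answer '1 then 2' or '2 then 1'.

Order 1 then 2:
  1 Apocope: [relufige] → [relufig]
  2 Word-Final Devoicing: [relufig] → [relufik]
  result: [relufik]
Order 2 then 1:
  2 Word-Final Devoicing: no change — [relufige]
  1 Apocope: [relufige] → [relufig]
  result: [relufig]

1 then 2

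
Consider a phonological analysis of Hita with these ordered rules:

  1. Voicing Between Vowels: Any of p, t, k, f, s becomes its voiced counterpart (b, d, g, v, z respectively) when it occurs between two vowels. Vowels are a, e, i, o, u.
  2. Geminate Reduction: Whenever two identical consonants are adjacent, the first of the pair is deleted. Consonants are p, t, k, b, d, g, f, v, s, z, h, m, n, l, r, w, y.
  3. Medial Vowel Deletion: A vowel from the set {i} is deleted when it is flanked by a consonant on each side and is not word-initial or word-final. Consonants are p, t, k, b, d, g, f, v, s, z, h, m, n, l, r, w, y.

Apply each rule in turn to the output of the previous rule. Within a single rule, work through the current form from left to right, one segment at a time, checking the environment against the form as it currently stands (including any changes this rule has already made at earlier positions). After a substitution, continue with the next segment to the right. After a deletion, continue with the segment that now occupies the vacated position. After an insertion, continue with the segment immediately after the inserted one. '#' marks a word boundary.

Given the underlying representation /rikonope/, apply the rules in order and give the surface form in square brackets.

[rgonobe]

1 Voicing Between Vowels: [rikonope] → [rigonobe]
2 Geminate Reduction: no change — [rigonobe]
3 Medial Vowel Deletion: [rigonobe] → [rgonobe]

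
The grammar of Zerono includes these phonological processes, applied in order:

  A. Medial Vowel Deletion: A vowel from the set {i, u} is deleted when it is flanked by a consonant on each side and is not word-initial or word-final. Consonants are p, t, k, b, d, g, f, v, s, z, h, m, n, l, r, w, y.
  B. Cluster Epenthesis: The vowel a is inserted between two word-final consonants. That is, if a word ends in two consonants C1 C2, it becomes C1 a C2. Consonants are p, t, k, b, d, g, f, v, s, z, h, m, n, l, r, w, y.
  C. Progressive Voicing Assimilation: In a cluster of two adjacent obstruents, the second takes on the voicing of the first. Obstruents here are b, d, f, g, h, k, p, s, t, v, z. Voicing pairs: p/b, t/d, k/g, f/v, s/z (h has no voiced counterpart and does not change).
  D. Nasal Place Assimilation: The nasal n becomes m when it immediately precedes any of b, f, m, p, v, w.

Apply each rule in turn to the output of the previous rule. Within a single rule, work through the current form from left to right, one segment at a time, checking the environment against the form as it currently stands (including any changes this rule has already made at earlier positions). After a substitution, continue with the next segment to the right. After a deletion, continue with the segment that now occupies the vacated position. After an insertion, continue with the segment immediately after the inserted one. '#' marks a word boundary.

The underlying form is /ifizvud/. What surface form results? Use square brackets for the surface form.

A Medial Vowel Deletion: [ifizvud] → [ifzvd]
B Cluster Epenthesis: [ifzvd] → [ifzvad]
C Progressive Voicing Assimilation: [ifzvad] → [ifsfad]
D Nasal Place Assimilation: no change — [ifsfad]

[ifsfad]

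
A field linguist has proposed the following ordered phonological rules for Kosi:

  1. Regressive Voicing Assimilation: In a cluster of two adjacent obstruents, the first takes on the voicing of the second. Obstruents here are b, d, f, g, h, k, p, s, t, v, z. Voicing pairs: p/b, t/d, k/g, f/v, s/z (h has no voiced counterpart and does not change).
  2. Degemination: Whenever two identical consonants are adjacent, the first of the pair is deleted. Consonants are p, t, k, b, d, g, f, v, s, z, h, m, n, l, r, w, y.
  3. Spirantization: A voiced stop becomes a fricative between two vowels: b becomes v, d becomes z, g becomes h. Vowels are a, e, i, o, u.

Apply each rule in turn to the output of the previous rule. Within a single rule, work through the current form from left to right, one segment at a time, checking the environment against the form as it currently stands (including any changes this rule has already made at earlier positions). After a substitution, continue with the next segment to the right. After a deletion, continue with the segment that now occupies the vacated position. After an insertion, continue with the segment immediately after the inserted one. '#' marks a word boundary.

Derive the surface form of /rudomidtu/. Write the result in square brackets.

1 Regressive Voicing Assimilation: [rudomidtu] → [rudomittu]
2 Degemination: [rudomittu] → [rudomitu]
3 Spirantization: [rudomitu] → [ruzomitu]

[ruzomitu]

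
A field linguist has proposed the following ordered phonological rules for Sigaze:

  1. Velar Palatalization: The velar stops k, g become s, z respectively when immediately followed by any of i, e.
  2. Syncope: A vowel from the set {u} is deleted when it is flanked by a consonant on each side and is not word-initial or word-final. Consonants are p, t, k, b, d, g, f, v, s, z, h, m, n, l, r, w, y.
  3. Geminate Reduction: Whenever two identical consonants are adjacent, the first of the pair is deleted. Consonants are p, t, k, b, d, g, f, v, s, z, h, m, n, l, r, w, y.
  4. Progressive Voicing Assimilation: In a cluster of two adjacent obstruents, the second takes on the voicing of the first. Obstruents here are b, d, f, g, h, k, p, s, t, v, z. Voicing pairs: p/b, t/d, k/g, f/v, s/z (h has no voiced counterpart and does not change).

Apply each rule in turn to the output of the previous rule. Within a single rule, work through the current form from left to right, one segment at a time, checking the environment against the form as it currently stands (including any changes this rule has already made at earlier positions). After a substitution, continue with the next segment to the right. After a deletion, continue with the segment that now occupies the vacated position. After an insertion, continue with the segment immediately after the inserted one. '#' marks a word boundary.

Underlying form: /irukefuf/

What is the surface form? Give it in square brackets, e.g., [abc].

[irsef]

1 Velar Palatalization: [irukefuf] → [irusefuf]
2 Syncope: [irusefuf] → [irseff]
3 Geminate Reduction: [irseff] → [irsef]
4 Progressive Voicing Assimilation: no change — [irsef]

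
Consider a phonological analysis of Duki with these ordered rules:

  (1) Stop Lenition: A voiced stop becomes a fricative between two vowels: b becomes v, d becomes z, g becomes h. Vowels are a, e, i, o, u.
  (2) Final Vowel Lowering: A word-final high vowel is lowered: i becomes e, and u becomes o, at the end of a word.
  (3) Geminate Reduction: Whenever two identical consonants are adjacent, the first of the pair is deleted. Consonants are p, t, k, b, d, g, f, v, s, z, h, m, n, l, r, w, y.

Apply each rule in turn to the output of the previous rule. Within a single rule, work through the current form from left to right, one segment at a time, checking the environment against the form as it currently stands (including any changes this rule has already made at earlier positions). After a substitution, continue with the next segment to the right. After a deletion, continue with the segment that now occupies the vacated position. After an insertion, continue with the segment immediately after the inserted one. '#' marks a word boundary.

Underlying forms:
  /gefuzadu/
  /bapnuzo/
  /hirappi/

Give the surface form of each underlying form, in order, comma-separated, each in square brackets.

/gefuzadu/:
  (1) Stop Lenition: [gefuzadu] → [gefuzazu]
  (2) Final Vowel Lowering: [gefuzazu] → [gefuzazo]
  (3) Geminate Reduction: no change — [gefuzazo]
/bapnuzo/:
  (1) Stop Lenition: no change — [bapnuzo]
  (2) Final Vowel Lowering: no change — [bapnuzo]
  (3) Geminate Reduction: no change — [bapnuzo]
/hirappi/:
  (1) Stop Lenition: no change — [hirappi]
  (2) Final Vowel Lowering: [hirappi] → [hirappe]
  (3) Geminate Reduction: [hirappe] → [hirape]

[gefuzazo], [bapnuzo], [hirape]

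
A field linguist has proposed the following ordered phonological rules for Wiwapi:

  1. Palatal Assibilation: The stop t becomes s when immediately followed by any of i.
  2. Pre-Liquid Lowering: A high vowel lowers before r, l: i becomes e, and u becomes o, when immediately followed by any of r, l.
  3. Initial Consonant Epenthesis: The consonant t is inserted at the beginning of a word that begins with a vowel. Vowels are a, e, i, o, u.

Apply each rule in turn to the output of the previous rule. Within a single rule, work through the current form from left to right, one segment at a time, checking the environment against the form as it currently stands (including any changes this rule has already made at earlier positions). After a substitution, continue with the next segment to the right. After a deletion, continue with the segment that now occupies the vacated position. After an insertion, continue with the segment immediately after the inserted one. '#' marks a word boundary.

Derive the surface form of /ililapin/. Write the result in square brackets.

[telelapin]

1 Palatal Assibilation: no change — [ililapin]
2 Pre-Liquid Lowering: [ililapin] → [elelapin]
3 Initial Consonant Epenthesis: [elelapin] → [telelapin]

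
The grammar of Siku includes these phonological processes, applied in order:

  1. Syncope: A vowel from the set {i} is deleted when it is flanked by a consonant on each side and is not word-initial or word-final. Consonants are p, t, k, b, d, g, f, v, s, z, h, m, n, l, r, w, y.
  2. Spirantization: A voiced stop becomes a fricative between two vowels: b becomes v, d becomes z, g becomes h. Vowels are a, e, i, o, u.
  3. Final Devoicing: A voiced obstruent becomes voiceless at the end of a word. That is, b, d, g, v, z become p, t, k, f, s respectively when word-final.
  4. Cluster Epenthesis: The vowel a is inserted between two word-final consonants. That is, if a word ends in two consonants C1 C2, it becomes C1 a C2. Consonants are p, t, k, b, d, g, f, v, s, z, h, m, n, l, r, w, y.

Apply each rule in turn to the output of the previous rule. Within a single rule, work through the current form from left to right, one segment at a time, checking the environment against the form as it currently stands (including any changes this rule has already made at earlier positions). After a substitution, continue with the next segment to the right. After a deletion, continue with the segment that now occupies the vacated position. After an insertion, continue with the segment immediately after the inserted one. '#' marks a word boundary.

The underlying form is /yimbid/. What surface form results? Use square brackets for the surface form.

[ymbat]

1 Syncope: [yimbid] → [ymbd]
2 Spirantization: no change — [ymbd]
3 Final Devoicing: [ymbd] → [ymbt]
4 Cluster Epenthesis: [ymbt] → [ymbat]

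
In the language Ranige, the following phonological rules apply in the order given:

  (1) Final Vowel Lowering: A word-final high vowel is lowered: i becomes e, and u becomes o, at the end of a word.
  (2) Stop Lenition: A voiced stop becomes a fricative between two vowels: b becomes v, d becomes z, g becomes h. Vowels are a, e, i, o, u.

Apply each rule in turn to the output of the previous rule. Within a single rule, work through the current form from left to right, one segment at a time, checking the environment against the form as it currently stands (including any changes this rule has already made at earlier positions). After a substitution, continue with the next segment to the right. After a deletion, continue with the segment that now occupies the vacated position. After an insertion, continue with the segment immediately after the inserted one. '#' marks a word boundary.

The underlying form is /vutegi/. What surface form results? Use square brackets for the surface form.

(1) Final Vowel Lowering: [vutegi] → [vutege]
(2) Stop Lenition: [vutege] → [vutehe]

[vutehe]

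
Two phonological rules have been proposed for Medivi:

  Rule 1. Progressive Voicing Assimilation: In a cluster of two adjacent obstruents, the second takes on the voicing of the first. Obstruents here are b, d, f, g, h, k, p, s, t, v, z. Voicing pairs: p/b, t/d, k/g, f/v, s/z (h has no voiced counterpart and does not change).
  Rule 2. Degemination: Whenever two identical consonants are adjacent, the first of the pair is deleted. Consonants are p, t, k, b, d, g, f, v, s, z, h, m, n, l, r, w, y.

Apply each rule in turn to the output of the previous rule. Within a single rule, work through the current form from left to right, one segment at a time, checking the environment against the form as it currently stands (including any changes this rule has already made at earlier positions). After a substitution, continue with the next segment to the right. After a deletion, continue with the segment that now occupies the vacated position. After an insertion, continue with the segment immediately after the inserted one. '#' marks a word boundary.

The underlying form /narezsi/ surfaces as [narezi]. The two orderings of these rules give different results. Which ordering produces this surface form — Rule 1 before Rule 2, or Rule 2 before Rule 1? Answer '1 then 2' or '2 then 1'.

1 then 2

Order 1 then 2:
  1 Progressive Voicing Assimilation: [narezsi] → [narezzi]
  2 Degemination: [narezzi] → [narezi]
  result: [narezi]
Order 2 then 1:
  2 Degemination: no change — [narezsi]
  1 Progressive Voicing Assimilation: [narezsi] → [narezzi]
  result: [narezzi]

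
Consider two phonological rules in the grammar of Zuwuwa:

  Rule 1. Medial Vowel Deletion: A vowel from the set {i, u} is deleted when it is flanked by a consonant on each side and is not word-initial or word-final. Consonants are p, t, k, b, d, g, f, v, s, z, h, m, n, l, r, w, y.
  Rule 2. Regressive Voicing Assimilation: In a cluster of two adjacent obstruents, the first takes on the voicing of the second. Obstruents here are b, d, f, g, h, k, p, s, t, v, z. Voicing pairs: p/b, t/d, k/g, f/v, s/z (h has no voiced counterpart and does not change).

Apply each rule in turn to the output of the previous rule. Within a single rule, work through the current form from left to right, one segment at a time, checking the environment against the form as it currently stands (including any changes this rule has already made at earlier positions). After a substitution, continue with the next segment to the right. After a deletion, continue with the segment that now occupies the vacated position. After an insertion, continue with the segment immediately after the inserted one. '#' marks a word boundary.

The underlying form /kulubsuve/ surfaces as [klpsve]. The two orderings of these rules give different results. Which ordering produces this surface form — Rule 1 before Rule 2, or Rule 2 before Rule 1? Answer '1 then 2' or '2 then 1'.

2 then 1

Order 1 then 2:
  1 Medial Vowel Deletion: [kulubsuve] → [klbsve]
  2 Regressive Voicing Assimilation: [klbsve] → [klpzve]
  result: [klpzve]
Order 2 then 1:
  2 Regressive Voicing Assimilation: [kulubsuve] → [kulupsuve]
  1 Medial Vowel Deletion: [kulupsuve] → [klpsve]
  result: [klpsve]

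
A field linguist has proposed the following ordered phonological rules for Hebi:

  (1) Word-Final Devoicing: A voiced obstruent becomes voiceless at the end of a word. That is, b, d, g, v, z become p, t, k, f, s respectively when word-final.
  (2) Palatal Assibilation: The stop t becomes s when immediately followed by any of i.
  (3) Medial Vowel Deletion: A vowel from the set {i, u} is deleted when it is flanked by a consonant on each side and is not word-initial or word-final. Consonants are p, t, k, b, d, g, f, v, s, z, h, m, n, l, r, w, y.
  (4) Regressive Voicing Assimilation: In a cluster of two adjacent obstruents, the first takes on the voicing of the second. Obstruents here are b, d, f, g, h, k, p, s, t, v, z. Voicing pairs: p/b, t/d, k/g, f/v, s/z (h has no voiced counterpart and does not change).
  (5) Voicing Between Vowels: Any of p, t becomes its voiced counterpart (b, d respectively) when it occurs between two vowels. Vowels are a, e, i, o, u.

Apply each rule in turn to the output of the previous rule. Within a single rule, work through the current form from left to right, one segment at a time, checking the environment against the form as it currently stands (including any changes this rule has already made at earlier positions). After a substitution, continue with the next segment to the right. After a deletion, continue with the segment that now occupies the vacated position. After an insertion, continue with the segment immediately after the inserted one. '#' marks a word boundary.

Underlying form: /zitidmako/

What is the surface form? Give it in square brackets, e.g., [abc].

(1) Word-Final Devoicing: no change — [zitidmako]
(2) Palatal Assibilation: [zitidmako] → [zisidmako]
(3) Medial Vowel Deletion: [zisidmako] → [zsdmako]
(4) Regressive Voicing Assimilation: [zsdmako] → [szdmako]
(5) Voicing Between Vowels: no change — [szdmako]

[szdmako]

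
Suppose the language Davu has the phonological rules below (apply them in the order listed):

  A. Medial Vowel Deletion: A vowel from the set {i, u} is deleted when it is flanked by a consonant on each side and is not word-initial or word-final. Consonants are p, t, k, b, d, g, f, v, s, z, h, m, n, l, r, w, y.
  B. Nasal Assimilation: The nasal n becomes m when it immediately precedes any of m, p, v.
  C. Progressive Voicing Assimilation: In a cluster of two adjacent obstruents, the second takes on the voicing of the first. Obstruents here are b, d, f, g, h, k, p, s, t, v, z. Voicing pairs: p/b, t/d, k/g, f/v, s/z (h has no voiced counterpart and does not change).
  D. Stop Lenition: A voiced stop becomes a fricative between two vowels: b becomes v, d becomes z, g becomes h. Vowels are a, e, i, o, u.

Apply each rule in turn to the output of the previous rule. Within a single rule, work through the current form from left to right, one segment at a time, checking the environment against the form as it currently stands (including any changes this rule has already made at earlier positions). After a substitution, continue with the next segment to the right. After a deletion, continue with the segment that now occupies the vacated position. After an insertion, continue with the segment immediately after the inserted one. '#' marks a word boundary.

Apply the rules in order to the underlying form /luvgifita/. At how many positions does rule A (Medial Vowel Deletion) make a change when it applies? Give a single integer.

3

A Medial Vowel Deletion: [luvgifita] → [lvgfta]
B Nasal Assimilation: no change — [lvgfta]
C Progressive Voicing Assimilation: [lvgfta] → [lvgvda]
D Stop Lenition: no change — [lvgvda]
Rule A changed 3 position(s).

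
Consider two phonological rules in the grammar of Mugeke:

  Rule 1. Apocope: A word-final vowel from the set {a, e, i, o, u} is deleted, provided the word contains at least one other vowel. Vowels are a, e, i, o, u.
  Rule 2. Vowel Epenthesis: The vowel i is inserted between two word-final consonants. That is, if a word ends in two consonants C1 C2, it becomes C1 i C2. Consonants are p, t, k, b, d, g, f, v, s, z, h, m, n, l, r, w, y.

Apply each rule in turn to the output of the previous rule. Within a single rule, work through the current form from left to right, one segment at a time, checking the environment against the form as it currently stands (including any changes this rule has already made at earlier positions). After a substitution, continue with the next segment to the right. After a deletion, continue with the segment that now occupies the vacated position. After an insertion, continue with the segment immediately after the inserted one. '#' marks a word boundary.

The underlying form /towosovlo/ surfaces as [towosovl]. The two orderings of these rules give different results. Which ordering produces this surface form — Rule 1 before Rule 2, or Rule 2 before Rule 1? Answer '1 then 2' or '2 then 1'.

2 then 1

Order 1 then 2:
  1 Apocope: [towosovlo] → [towosovl]
  2 Vowel Epenthesis: [towosovl] → [towosovil]
  result: [towosovil]
Order 2 then 1:
  2 Vowel Epenthesis: no change — [towosovlo]
  1 Apocope: [towosovlo] → [towosovl]
  result: [towosovl]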